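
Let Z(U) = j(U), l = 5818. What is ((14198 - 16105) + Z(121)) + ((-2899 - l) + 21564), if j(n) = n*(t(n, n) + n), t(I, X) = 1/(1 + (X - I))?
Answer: 25702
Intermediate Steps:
t(I, X) = 1/(1 + X - I)
j(n) = n*(1 + n) (j(n) = n*(1/(1 + n - n) + n) = n*(1/1 + n) = n*(1 + n))
Z(U) = U*(1 + U)
((14198 - 16105) + Z(121)) + ((-2899 - l) + 21564) = ((14198 - 16105) + 121*(1 + 121)) + ((-2899 - 1*5818) + 21564) = (-1907 + 121*122) + ((-2899 - 5818) + 21564) = (-1907 + 14762) + (-8717 + 21564) = 12855 + 12847 = 25702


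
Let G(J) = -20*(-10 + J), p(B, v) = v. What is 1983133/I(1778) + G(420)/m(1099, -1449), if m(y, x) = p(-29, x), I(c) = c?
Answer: 412591331/368046 ≈ 1121.0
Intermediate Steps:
m(y, x) = x
G(J) = 200 - 20*J
1983133/I(1778) + G(420)/m(1099, -1449) = 1983133/1778 + (200 - 20*420)/(-1449) = 1983133*(1/1778) + (200 - 8400)*(-1/1449) = 1983133/1778 - 8200*(-1/1449) = 1983133/1778 + 8200/1449 = 412591331/368046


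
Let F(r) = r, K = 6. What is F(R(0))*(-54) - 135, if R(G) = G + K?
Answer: -459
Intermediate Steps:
R(G) = 6 + G (R(G) = G + 6 = 6 + G)
F(R(0))*(-54) - 135 = (6 + 0)*(-54) - 135 = 6*(-54) - 135 = -324 - 135 = -459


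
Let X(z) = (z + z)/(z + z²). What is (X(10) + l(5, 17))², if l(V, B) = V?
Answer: 3249/121 ≈ 26.851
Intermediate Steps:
X(z) = 2*z/(z + z²) (X(z) = (2*z)/(z + z²) = 2*z/(z + z²))
(X(10) + l(5, 17))² = (2/(1 + 10) + 5)² = (2/11 + 5)² = (57/11)² = 3249/121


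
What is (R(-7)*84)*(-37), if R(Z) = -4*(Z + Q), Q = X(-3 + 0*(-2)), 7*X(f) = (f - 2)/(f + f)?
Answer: -85544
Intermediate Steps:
X(f) = (-2 + f)/(14*f) (X(f) = ((f - 2)/(f + f))/7 = ((-2 + f)/((2*f)))/7 = ((-2 + f)*(1/(2*f)))/7 = ((-2 + f)/(2*f))/7 = (-2 + f)/(14*f))
Q = 5/42 (Q = (-2 + (-3 + 0*(-2)))/(14*(-3 + 0*(-2))) = (-2 + (-3 + 0))/(14*(-3 + 0)) = (1/14)*(-2 - 3)/(-3) = (1/14)*(-1/3)*(-5) = 5/42 ≈ 0.11905)
R(Z) = -10/21 - 4*Z (R(Z) = -4*(Z + 5/42) = -4*(5/42 + Z) = -10/21 - 4*Z)
(R(-7)*84)*(-37) = ((-10/21 - 4*(-7))*84)*(-37) = ((-10/21 + 28)*84)*(-37) = ((578/21)*84)*(-37) = 2312*(-37) = -85544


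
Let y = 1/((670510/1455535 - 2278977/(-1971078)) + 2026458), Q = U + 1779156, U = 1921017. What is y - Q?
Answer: -1434152016701035957804751/387590530686329321 ≈ -3.7002e+6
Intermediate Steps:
Q = 3700173 (Q = 1921017 + 1779156 = 3700173)
y = 191264867782/387590530686329321 (y = 1/((670510*(1/1455535) - 2278977*(-1/1971078)) + 2026458) = 1/((134102/291107 + 759659/657026) + 2026458) = 1/(309250553165/191264867782 + 2026458) = 1/(387590530686329321/191264867782) = 191264867782/387590530686329321 ≈ 4.9347e-7)
y - Q = 191264867782/387590530686329321 - 1*3700173 = 191264867782/387590530686329321 - 3700173 = -1434152016701035957804751/387590530686329321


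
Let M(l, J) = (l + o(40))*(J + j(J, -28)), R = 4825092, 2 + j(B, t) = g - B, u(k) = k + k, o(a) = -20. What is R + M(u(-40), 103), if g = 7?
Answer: 4824592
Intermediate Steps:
u(k) = 2*k
j(B, t) = 5 - B (j(B, t) = -2 + (7 - B) = 5 - B)
M(l, J) = -100 + 5*l (M(l, J) = (l - 20)*(J + (5 - J)) = (-20 + l)*5 = -100 + 5*l)
R + M(u(-40), 103) = 4825092 + (-100 + 5*(2*(-40))) = 4825092 + (-100 + 5*(-80)) = 4825092 + (-100 - 400) = 4825092 - 500 = 4824592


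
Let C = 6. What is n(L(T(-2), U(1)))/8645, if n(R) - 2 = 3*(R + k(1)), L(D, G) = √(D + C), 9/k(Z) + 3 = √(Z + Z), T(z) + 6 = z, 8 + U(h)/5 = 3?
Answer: -67/60515 - 27*√2/60515 + 3*I*√2/8645 ≈ -0.0017381 + 0.00049076*I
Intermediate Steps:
U(h) = -25 (U(h) = -40 + 5*3 = -40 + 15 = -25)
T(z) = -6 + z
k(Z) = 9/(-3 + √2*√Z) (k(Z) = 9/(-3 + √(Z + Z)) = 9/(-3 + √(2*Z)) = 9/(-3 + √2*√Z))
L(D, G) = √(6 + D) (L(D, G) = √(D + 6) = √(6 + D))
n(R) = 2 + 3*R + 27/(-3 + √2) (n(R) = 2 + 3*(R + 9/(-3 + √2*√1)) = 2 + 3*(R + 9/(-3 + √2*1)) = 2 + 3*(R + 9/(-3 + √2)) = 2 + (3*R + 27/(-3 + √2)) = 2 + 3*R + 27/(-3 + √2))
n(L(T(-2), U(1)))/8645 = (-67/7 + 3*√(6 + (-6 - 2)) - 27*√2/7)/8645 = (-67/7 + 3*√(6 - 8) - 27*√2/7)*(1/8645) = (-67/7 + 3*√(-2) - 27*√2/7)*(1/8645) = (-67/7 + 3*(I*√2) - 27*√2/7)*(1/8645) = (-67/7 + 3*I*√2 - 27*√2/7)*(1/8645) = (-67/7 - 27*√2/7 + 3*I*√2)*(1/8645) = -67/60515 - 27*√2/60515 + 3*I*√2/8645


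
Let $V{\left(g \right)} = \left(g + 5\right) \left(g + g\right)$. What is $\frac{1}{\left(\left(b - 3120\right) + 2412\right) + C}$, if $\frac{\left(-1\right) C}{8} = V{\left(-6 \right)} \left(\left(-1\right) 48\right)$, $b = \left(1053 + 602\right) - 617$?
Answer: $\frac{1}{4938} \approx 0.00020251$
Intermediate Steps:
$b = 1038$ ($b = 1655 - 617 = 1038$)
$V{\left(g \right)} = 2 g \left(5 + g\right)$ ($V{\left(g \right)} = \left(5 + g\right) 2 g = 2 g \left(5 + g\right)$)
$C = 4608$ ($C = - 8 \cdot 2 \left(-6\right) \left(5 - 6\right) \left(\left(-1\right) 48\right) = - 8 \cdot 2 \left(-6\right) \left(-1\right) \left(-48\right) = - 8 \cdot 12 \left(-48\right) = \left(-8\right) \left(-576\right) = 4608$)
$\frac{1}{\left(\left(b - 3120\right) + 2412\right) + C} = \frac{1}{\left(\left(1038 - 3120\right) + 2412\right) + 4608} = \frac{1}{\left(-2082 + 2412\right) + 4608} = \frac{1}{330 + 4608} = \frac{1}{4938}$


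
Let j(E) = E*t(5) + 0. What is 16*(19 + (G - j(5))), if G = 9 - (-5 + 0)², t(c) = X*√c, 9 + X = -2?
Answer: 48 + 880*√5 ≈ 2015.7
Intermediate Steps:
X = -11 (X = -9 - 2 = -11)
t(c) = -11*√c
j(E) = -11*E*√5 (j(E) = E*(-11*√5) + 0 = -11*E*√5 + 0 = -11*E*√5)
G = -16 (G = 9 - 1*(-5)² = 9 - 1*25 = 9 - 25 = -16)
16*(19 + (G - j(5))) = 16*(19 + (-16 - (-11)*5*√5)) = 16*(19 + (-16 - (-55)*√5)) = 16*(19 + (-16 + 55*√5)) = 16*(3 + 55*√5) = 48 + 880*√5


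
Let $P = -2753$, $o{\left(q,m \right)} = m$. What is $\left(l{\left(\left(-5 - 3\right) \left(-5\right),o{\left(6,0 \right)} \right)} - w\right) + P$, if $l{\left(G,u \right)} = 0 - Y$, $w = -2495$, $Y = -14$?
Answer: $-244$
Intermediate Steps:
$l{\left(G,u \right)} = 14$ ($l{\left(G,u \right)} = 0 - -14 = 0 + 14 = 14$)
$\left(l{\left(\left(-5 - 3\right) \left(-5\right),o{\left(6,0 \right)} \right)} - w\right) + P = \left(14 - -2495\right) - 2753 = \left(14 + 2495\right) - 2753 = 2509 - 2753 = -244$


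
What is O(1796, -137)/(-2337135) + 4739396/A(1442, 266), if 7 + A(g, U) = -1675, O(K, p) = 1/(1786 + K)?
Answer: -19838205412394701/7040530376370 ≈ -2817.7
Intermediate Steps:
A(g, U) = -1682 (A(g, U) = -7 - 1675 = -1682)
O(1796, -137)/(-2337135) + 4739396/A(1442, 266) = 1/((1786 + 1796)*(-2337135)) + 4739396/(-1682) = -1/2337135/3582 + 4739396*(-1/1682) = (1/3582)*(-1/2337135) - 2369698/841 = -1/8371617570 - 2369698/841 = -19838205412394701/7040530376370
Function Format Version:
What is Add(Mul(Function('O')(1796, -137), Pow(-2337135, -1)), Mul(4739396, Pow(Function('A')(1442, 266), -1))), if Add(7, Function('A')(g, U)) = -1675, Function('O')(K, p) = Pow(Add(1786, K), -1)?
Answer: Rational(-19838205412394701, 7040530376370) ≈ -2817.7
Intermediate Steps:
Function('A')(g, U) = -1682 (Function('A')(g, U) = Add(-7, -1675) = -1682)
Add(Mul(Function('O')(1796, -137), Pow(-2337135, -1)), Mul(4739396, Pow(Function('A')(1442, 266), -1))) = Add(Mul(Pow(Add(1786, 1796), -1), Pow(-2337135, -1)), Mul(4739396, Pow(-1682, -1))) = Add(Mul(Pow(3582, -1), Rational(-1, 2337135)), Mul(4739396, Rational(-1, 1682))) = Add(Mul(Rational(1, 3582), Rational(-1, 2337135)), Rational(-2369698, 841)) = Add(Rational(-1, 8371617570), Rational(-2369698, 841)) = Rational(-19838205412394701, 7040530376370)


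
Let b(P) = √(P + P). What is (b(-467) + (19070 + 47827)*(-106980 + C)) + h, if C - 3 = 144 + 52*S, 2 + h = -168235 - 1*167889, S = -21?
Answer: -7220194851 + I*√934 ≈ -7.2202e+9 + 30.561*I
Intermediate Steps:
b(P) = √2*√P (b(P) = √(2*P) = √2*√P)
h = -336126 (h = -2 + (-168235 - 1*167889) = -2 + (-168235 - 167889) = -2 - 336124 = -336126)
C = -945 (C = 3 + (144 + 52*(-21)) = 3 + (144 - 1092) = 3 - 948 = -945)
(b(-467) + (19070 + 47827)*(-106980 + C)) + h = (√2*√(-467) + (19070 + 47827)*(-106980 - 945)) - 336126 = (√2*(I*√467) + 66897*(-107925)) - 336126 = (I*√934 - 7219858725) - 336126 = (-7219858725 + I*√934) - 336126 = -7220194851 + I*√934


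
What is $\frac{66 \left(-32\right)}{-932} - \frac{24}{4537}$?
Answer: $\frac{2389944}{1057121} \approx 2.2608$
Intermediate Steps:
$\frac{66 \left(-32\right)}{-932} - \frac{24}{4537} = \left(-2112\right) \left(- \frac{1}{932}\right) - \frac{24}{4537} = \frac{528}{233} - \frac{24}{4537} = \frac{2389944}{1057121}$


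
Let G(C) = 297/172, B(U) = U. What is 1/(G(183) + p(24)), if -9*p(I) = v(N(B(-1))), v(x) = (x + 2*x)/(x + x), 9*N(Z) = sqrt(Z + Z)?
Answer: 516/805 ≈ 0.64099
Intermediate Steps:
G(C) = 297/172 (G(C) = 297*(1/172) = 297/172)
N(Z) = sqrt(2)*sqrt(Z)/9 (N(Z) = sqrt(Z + Z)/9 = sqrt(2*Z)/9 = (sqrt(2)*sqrt(Z))/9 = sqrt(2)*sqrt(Z)/9)
v(x) = 3/2 (v(x) = (3*x)/((2*x)) = (3*x)*(1/(2*x)) = 3/2)
p(I) = -1/6 (p(I) = -1/9*3/2 = -1/6)
1/(G(183) + p(24)) = 1/(297/172 - 1/6) = 1/(805/516) = 516/805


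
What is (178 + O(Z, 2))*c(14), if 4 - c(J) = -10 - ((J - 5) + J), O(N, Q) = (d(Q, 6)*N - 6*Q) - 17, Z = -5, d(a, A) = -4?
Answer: 6253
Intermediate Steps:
O(N, Q) = -17 - 6*Q - 4*N (O(N, Q) = (-4*N - 6*Q) - 17 = (-6*Q - 4*N) - 17 = -17 - 6*Q - 4*N)
c(J) = 9 + 2*J (c(J) = 4 - (-10 - ((J - 5) + J)) = 4 - (-10 - ((-5 + J) + J)) = 4 - (-10 - (-5 + 2*J)) = 4 - (-10 + (5 - 2*J)) = 4 - (-5 - 2*J) = 4 + (5 + 2*J) = 9 + 2*J)
(178 + O(Z, 2))*c(14) = (178 + (-17 - 6*2 - 4*(-5)))*(9 + 2*14) = (178 + (-17 - 12 + 20))*(9 + 28) = (178 - 9)*37 = 169*37 = 6253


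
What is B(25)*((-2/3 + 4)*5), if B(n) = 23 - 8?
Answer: 250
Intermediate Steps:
B(n) = 15
B(25)*((-2/3 + 4)*5) = 15*((-2/3 + 4)*5) = 15*((-2*⅓ + 4)*5) = 15*((-⅔ + 4)*5) = 15*((10/3)*5) = 15*(50/3) = 250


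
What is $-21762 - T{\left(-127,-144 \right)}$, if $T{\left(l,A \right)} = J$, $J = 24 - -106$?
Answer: $-21892$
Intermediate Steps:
$J = 130$ ($J = 24 + 106 = 130$)
$T{\left(l,A \right)} = 130$
$-21762 - T{\left(-127,-144 \right)} = -21762 - 130 = -21892$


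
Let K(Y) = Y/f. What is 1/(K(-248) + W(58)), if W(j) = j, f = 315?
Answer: 315/18022 ≈ 0.017479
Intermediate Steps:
K(Y) = Y/315
1/(K(-248) + W(58)) = 1/((1/315)*(-248) + 58) = 1/(-248/315 + 58) = 1/(18022/315) = 315/18022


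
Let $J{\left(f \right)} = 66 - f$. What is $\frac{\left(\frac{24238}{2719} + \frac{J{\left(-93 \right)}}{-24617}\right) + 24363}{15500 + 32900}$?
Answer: $\frac{74150004167}{147253970600} \approx 0.50355$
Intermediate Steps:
$\frac{\left(\frac{24238}{2719} + \frac{J{\left(-93 \right)}}{-24617}\right) + 24363}{15500 + 32900} = \frac{\left(\frac{24238}{2719} + \frac{66 - -93}{-24617}\right) + 24363}{15500 + 32900} = \frac{\left(24238 \cdot \frac{1}{2719} + \left(66 + 93\right) \left(- \frac{1}{24617}\right)\right) + 24363}{48400} = \left(\left(\frac{24238}{2719} + 159 \left(- \frac{1}{24617}\right)\right) + 24363\right) \frac{1}{48400} = \left(\left(\frac{24238}{2719} - \frac{159}{24617}\right) + 24363\right) \frac{1}{48400} = \left(\frac{596234525}{66933623} + 24363\right) \frac{1}{48400} = \frac{1631300091674}{66933623} \cdot \frac{1}{48400} = \frac{74150004167}{147253970600}$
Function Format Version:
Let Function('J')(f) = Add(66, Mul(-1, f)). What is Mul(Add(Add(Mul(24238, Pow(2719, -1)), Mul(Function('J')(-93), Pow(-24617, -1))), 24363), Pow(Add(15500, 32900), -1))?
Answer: Rational(74150004167, 147253970600) ≈ 0.50355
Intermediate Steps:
Mul(Add(Add(Mul(24238, Pow(2719, -1)), Mul(Function('J')(-93), Pow(-24617, -1))), 24363), Pow(Add(15500, 32900), -1)) = Mul(Add(Add(Mul(24238, Pow(2719, -1)), Mul(Add(66, Mul(-1, -93)), Pow(-24617, -1))), 24363), Pow(Add(15500, 32900), -1)) = Mul(Add(Add(Mul(24238, Rational(1, 2719)), Mul(Add(66, 93), Rational(-1, 24617))), 24363), Pow(48400, -1)) = Mul(Add(Add(Rational(24238, 2719), Mul(159, Rational(-1, 24617))), 24363), Rational(1, 48400)) = Mul(Add(Add(Rational(24238, 2719), Rational(-159, 24617)), 24363), Rational(1, 48400)) = Mul(Add(Rational(596234525, 66933623), 24363), Rational(1, 48400)) = Mul(Rational(1631300091674, 66933623), Rational(1, 48400)) = Rational(74150004167, 147253970600)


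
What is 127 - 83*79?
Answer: -6430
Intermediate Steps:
127 - 83*79 = 127 - 6557 = -6430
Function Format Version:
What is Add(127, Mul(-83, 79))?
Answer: -6430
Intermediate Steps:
Add(127, Mul(-83, 79)) = Add(127, -6557) = -6430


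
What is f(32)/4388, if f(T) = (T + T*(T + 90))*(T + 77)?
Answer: 107256/1097 ≈ 97.772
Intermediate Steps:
f(T) = (77 + T)*(T + T*(90 + T)) (f(T) = (T + T*(90 + T))*(77 + T) = (77 + T)*(T + T*(90 + T)))
f(32)/4388 = (32*(7007 + 32² + 168*32))/4388 = (32*(7007 + 1024 + 5376))*(1/4388) = (32*13407)*(1/4388) = 429024*(1/4388) = 107256/1097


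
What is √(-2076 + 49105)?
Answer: √47029 ≈ 216.86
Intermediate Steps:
√(-2076 + 49105) = √47029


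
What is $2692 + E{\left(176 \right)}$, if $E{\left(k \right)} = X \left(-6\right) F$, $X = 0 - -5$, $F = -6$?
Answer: $2872$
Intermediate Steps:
$X = 5$ ($X = 0 + 5 = 5$)
$E{\left(k \right)} = 180$ ($E{\left(k \right)} = 5 \left(-6\right) \left(-6\right) = \left(-30\right) \left(-6\right) = 180$)
$2692 + E{\left(176 \right)} = 2692 + 180 = 2872$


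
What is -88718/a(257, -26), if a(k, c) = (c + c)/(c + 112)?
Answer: 1907437/13 ≈ 1.4673e+5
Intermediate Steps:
a(k, c) = 2*c/(112 + c) (a(k, c) = (2*c)/(112 + c) = 2*c/(112 + c))
-88718/a(257, -26) = -88718/(2*(-26)/(112 - 26)) = -88718/(2*(-26)/86) = -88718/(2*(-26)*(1/86)) = -88718/(-26/43) = -88718*(-43/26) = 1907437/13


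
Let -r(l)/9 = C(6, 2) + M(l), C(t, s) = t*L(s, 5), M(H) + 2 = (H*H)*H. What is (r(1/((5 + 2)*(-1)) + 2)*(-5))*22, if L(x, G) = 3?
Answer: 7608150/343 ≈ 22181.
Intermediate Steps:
M(H) = -2 + H³ (M(H) = -2 + (H*H)*H = -2 + H²*H = -2 + H³)
C(t, s) = 3*t (C(t, s) = t*3 = 3*t)
r(l) = -144 - 9*l³ (r(l) = -9*(3*6 + (-2 + l³)) = -9*(18 + (-2 + l³)) = -9*(16 + l³) = -144 - 9*l³)
(r(1/((5 + 2)*(-1)) + 2)*(-5))*22 = ((-144 - 9*(1/((5 + 2)*(-1)) + 2)³)*(-5))*22 = ((-144 - 9*(-1/7 + 2)³)*(-5))*22 = ((-144 - 9*((⅐)*(-1) + 2)³)*(-5))*22 = ((-144 - 9*(-⅐ + 2)³)*(-5))*22 = ((-144 - 9*(13/7)³)*(-5))*22 = ((-144 - 9*2197/343)*(-5))*22 = ((-144 - 19773/343)*(-5))*22 = -69165/343*(-5)*22 = (345825/343)*22 = 7608150/343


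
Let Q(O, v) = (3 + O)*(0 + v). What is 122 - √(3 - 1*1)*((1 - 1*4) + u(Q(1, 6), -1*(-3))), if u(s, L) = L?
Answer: 122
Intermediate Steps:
Q(O, v) = v*(3 + O) (Q(O, v) = (3 + O)*v = v*(3 + O))
122 - √(3 - 1*1)*((1 - 1*4) + u(Q(1, 6), -1*(-3))) = 122 - √(3 - 1*1)*((1 - 1*4) - 1*(-3)) = 122 - √(3 - 1)*((1 - 4) + 3) = 122 - √2*(-3 + 3) = 122 - √2*0 = 122 - 1*0 = 122 + 0 = 122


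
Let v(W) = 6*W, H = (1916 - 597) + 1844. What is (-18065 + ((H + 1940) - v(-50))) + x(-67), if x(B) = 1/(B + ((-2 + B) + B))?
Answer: -2570387/203 ≈ -12662.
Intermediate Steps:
H = 3163 (H = 1319 + 1844 = 3163)
x(B) = 1/(-2 + 3*B) (x(B) = 1/(B + (-2 + 2*B)) = 1/(-2 + 3*B))
(-18065 + ((H + 1940) - v(-50))) + x(-67) = (-18065 + ((3163 + 1940) - 6*(-50))) + 1/(-2 + 3*(-67)) = (-18065 + (5103 - 1*(-300))) + 1/(-2 - 201) = (-18065 + (5103 + 300)) + 1/(-203) = (-18065 + 5403) - 1/203 = -12662 - 1/203 = -2570387/203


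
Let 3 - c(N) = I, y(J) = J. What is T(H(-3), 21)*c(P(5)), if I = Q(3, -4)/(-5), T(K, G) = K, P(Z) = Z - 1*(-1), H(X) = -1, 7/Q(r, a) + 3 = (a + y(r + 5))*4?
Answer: -202/65 ≈ -3.1077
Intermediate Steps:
Q(r, a) = 7/(17 + 4*a + 4*r) (Q(r, a) = 7/(-3 + (a + (r + 5))*4) = 7/(-3 + (a + (5 + r))*4) = 7/(-3 + (5 + a + r)*4) = 7/(-3 + (20 + 4*a + 4*r)) = 7/(17 + 4*a + 4*r))
P(Z) = 1 + Z (P(Z) = Z + 1 = 1 + Z)
I = -7/65 (I = (7/(17 + 4*(-4) + 4*3))/(-5) = (7/(17 - 16 + 12))*(-⅕) = (7/13)*(-⅕) = -7/65 ≈ -0.10769)
c(N) = 202/65 (c(N) = 3 - 1*(-7/65) = 3 + 7/65 = 202/65)
T(H(-3), 21)*c(P(5)) = -1*202/65 = -202/65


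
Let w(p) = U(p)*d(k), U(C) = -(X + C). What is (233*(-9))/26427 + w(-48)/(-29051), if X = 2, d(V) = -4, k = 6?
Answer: -18685793/255910259 ≈ -0.073017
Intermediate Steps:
U(C) = -2 - C (U(C) = -(2 + C) = -2 - C)
w(p) = 8 + 4*p (w(p) = (-2 - p)*(-4) = 8 + 4*p)
(233*(-9))/26427 + w(-48)/(-29051) = (233*(-9))/26427 + (8 + 4*(-48))/(-29051) = -2097*1/26427 + (8 - 192)*(-1/29051) = -699/8809 - 184*(-1/29051) = -699/8809 + 184/29051 = -18685793/255910259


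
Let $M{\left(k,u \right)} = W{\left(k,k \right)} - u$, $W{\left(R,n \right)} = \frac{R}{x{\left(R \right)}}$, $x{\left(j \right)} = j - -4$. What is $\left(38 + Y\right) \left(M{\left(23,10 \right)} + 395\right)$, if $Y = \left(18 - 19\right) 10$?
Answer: $\frac{291704}{27} \approx 10804.0$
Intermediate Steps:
$x{\left(j \right)} = 4 + j$ ($x{\left(j \right)} = j + 4 = 4 + j$)
$W{\left(R,n \right)} = \frac{R}{4 + R}$
$M{\left(k,u \right)} = - u + \frac{k}{4 + k}$ ($M{\left(k,u \right)} = \frac{k}{4 + k} - u = - u + \frac{k}{4 + k}$)
$Y = -10$ ($Y = \left(18 - 19\right) 10 = \left(-1\right) 10 = -10$)
$\left(38 + Y\right) \left(M{\left(23,10 \right)} + 395\right) = \left(38 - 10\right) \left(\frac{23 - 10 \left(4 + 23\right)}{4 + 23} + 395\right) = 28 \left(\frac{23 - 10 \cdot 27}{27} + 395\right) = 28 \left(\frac{23 - 270}{27} + 395\right) = 28 \left(\frac{1}{27} \left(-247\right) + 395\right) = 28 \left(- \frac{247}{27} + 395\right) = 28 \cdot \frac{10418}{27} = \frac{291704}{27}$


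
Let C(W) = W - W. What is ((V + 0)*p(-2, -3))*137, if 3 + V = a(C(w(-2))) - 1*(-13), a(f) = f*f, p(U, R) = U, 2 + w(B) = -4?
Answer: -2740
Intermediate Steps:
w(B) = -6 (w(B) = -2 - 4 = -6)
C(W) = 0
a(f) = f²
V = 10 (V = -3 + (0² - 1*(-13)) = -3 + (0 + 13) = -3 + 13 = 10)
((V + 0)*p(-2, -3))*137 = ((10 + 0)*(-2))*137 = (10*(-2))*137 = -20*137 = -2740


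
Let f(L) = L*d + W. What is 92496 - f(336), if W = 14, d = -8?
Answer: 95170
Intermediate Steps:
f(L) = 14 - 8*L (f(L) = L*(-8) + 14 = -8*L + 14 = 14 - 8*L)
92496 - f(336) = 92496 - (14 - 8*336) = 92496 - (14 - 2688) = 92496 - 1*(-2674) = 92496 + 2674 = 95170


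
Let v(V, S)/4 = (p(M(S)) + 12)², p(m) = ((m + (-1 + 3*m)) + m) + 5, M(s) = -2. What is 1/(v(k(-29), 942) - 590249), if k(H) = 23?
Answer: -1/590105 ≈ -1.6946e-6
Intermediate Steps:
p(m) = 4 + 5*m (p(m) = ((-1 + 4*m) + m) + 5 = (-1 + 5*m) + 5 = 4 + 5*m)
v(V, S) = 144 (v(V, S) = 4*((4 + 5*(-2)) + 12)² = 4*((4 - 10) + 12)² = 4*(-6 + 12)² = 4*6² = 4*36 = 144)
1/(v(k(-29), 942) - 590249) = 1/(144 - 590249) = 1/(-590105) = -1/590105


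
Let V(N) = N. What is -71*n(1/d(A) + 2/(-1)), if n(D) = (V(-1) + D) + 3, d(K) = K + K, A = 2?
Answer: -71/4 ≈ -17.750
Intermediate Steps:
d(K) = 2*K
n(D) = 2 + D (n(D) = (-1 + D) + 3 = 2 + D)
-71*n(1/d(A) + 2/(-1)) = -71*(2 + (1/(2*2) + 2/(-1))) = -71*(2 + (1/4 + 2*(-1))) = -71*(2 + (1*(¼) - 2)) = -71*(2 + (¼ - 2)) = -71*(2 - 7/4) = -71*¼ = -71/4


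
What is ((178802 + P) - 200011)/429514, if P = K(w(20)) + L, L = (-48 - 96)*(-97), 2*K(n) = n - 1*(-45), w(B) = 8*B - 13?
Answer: -7145/429514 ≈ -0.016635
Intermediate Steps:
w(B) = -13 + 8*B
K(n) = 45/2 + n/2 (K(n) = (n - 1*(-45))/2 = (n + 45)/2 = (45 + n)/2 = 45/2 + n/2)
L = 13968 (L = -144*(-97) = 13968)
P = 14064 (P = (45/2 + (-13 + 8*20)/2) + 13968 = (45/2 + (-13 + 160)/2) + 13968 = (45/2 + (1/2)*147) + 13968 = (45/2 + 147/2) + 13968 = 96 + 13968 = 14064)
((178802 + P) - 200011)/429514 = ((178802 + 14064) - 200011)/429514 = (192866 - 200011)*(1/429514) = -7145*1/429514 = -7145/429514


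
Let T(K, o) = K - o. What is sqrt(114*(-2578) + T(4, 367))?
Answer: 3*I*sqrt(32695) ≈ 542.45*I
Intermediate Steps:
sqrt(114*(-2578) + T(4, 367)) = sqrt(114*(-2578) + (4 - 1*367)) = sqrt(-293892 + (4 - 367)) = sqrt(-293892 - 363) = sqrt(-294255) = 3*I*sqrt(32695)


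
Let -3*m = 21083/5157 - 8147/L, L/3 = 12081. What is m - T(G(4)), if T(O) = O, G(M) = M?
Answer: -329439878/62301717 ≈ -5.2878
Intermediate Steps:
L = 36243 (L = 3*12081 = 36243)
m = -80233010/62301717 (m = -(21083/5157 - 8147/36243)/3 = -⅓*80233010/20767239 = -80233010/62301717 ≈ -1.2878)
m - T(G(4)) = -80233010/62301717 - 1*4 = -80233010/62301717 - 4 = -329439878/62301717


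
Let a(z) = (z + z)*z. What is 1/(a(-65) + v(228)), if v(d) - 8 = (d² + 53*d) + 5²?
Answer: 1/72551 ≈ 1.3783e-5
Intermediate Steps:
v(d) = 33 + d² + 53*d (v(d) = 8 + ((d² + 53*d) + 5²) = 8 + ((d² + 53*d) + 25) = 8 + (25 + d² + 53*d) = 33 + d² + 53*d)
a(z) = 2*z² (a(z) = (2*z)*z = 2*z²)
1/(a(-65) + v(228)) = 1/(2*(-65)² + (33 + 228² + 53*228)) = 1/(2*4225 + (33 + 51984 + 12084)) = 1/(8450 + 64101) = 1/72551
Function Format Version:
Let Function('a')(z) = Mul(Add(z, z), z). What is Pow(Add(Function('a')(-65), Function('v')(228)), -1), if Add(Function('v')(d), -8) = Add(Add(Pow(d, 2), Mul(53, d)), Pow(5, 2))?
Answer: Rational(1, 72551) ≈ 1.3783e-5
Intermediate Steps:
Function('v')(d) = Add(33, Pow(d, 2), Mul(53, d)) (Function('v')(d) = Add(8, Add(Add(Pow(d, 2), Mul(53, d)), Pow(5, 2))) = Add(8, Add(Add(Pow(d, 2), Mul(53, d)), 25)) = Add(8, Add(25, Pow(d, 2), Mul(53, d))) = Add(33, Pow(d, 2), Mul(53, d)))
Function('a')(z) = Mul(2, Pow(z, 2)) (Function('a')(z) = Mul(Mul(2, z), z) = Mul(2, Pow(z, 2)))
Pow(Add(Function('a')(-65), Function('v')(228)), -1) = Pow(Add(Mul(2, Pow(-65, 2)), Add(33, Pow(228, 2), Mul(53, 228))), -1) = Pow(Add(Mul(2, 4225), Add(33, 51984, 12084)), -1) = Pow(Add(8450, 64101), -1) = Pow(72551, -1) = Rational(1, 72551)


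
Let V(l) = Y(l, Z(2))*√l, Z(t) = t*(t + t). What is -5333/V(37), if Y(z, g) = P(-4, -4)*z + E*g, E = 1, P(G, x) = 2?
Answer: -5333*√37/3034 ≈ -10.692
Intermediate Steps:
Z(t) = 2*t² (Z(t) = t*(2*t) = 2*t²)
Y(z, g) = g + 2*z (Y(z, g) = 2*z + 1*g = 2*z + g = g + 2*z)
V(l) = √l*(8 + 2*l) (V(l) = (2*2² + 2*l)*√l = (2*4 + 2*l)*√l = (8 + 2*l)*√l = √l*(8 + 2*l))
-5333/V(37) = -5333*√37/(74*(4 + 37)) = -5333*√37/3034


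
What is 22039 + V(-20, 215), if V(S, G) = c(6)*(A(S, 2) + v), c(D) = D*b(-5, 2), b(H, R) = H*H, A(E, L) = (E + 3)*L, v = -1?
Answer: 16789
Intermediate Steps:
A(E, L) = L*(3 + E) (A(E, L) = (3 + E)*L = L*(3 + E))
b(H, R) = H²
c(D) = 25*D (c(D) = D*(-5)² = D*25 = 25*D)
V(S, G) = 750 + 300*S (V(S, G) = (25*6)*(2*(3 + S) - 1) = 150*((6 + 2*S) - 1) = 150*(5 + 2*S) = 750 + 300*S)
22039 + V(-20, 215) = 22039 + (750 + 300*(-20)) = 22039 + (750 - 6000) = 22039 - 5250 = 16789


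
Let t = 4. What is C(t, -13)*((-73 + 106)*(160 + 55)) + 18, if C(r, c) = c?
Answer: -92217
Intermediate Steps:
C(t, -13)*((-73 + 106)*(160 + 55)) + 18 = -13*(-73 + 106)*(160 + 55) + 18 = -429*215 + 18 = -13*7095 + 18 = -92235 + 18 = -92217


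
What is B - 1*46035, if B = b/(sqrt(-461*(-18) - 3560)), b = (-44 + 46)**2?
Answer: -46035 + 2*sqrt(4738)/2369 ≈ -46035.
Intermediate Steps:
b = 4 (b = 2**2 = 4)
B = 2*sqrt(4738)/2369 (B = 4/(sqrt(-461*(-18) - 3560)) = 4/(sqrt(8298 - 3560)) = 4/(sqrt(4738)) = 4*(sqrt(4738)/4738) = 2*sqrt(4738)/2369 ≈ 0.058112)
B - 1*46035 = 2*sqrt(4738)/2369 - 1*46035 = 2*sqrt(4738)/2369 - 46035 = -46035 + 2*sqrt(4738)/2369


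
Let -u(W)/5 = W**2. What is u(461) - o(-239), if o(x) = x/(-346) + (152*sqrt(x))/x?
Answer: -367661569/346 + 152*I*sqrt(239)/239 ≈ -1.0626e+6 + 9.8321*I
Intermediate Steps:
u(W) = -5*W**2
o(x) = 152/sqrt(x) - x/346 (o(x) = x*(-1/346) + 152/sqrt(x) = -x/346 + 152/sqrt(x) = 152/sqrt(x) - x/346)
u(461) - o(-239) = -5*461**2 - (152/sqrt(-239) - 1/346*(-239)) = -5*212521 - (152*(-I*sqrt(239)/239) + 239/346) = -1062605 - (-152*I*sqrt(239)/239 + 239/346) = -1062605 - (239/346 - 152*I*sqrt(239)/239) = -1062605 + (-239/346 + 152*I*sqrt(239)/239) = -367661569/346 + 152*I*sqrt(239)/239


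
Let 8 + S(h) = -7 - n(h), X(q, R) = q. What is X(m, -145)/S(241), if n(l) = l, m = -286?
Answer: 143/128 ≈ 1.1172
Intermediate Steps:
S(h) = -15 - h (S(h) = -8 + (-7 - h) = -15 - h)
X(m, -145)/S(241) = -286/(-15 - 1*241) = -286/(-15 - 241) = -286/(-256) = -286*(-1/256) = 143/128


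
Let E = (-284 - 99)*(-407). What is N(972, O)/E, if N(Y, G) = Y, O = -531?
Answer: 972/155881 ≈ 0.0062355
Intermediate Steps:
E = 155881 (E = -383*(-407) = 155881)
N(972, O)/E = 972/155881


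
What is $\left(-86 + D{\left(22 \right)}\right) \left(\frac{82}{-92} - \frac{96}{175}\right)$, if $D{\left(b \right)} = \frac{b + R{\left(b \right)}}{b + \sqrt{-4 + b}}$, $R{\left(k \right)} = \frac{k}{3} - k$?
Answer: $\frac{346988176}{2813475} + \frac{127501 \sqrt{2}}{1875650} \approx 123.43$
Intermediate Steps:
$R{\left(k \right)} = - \frac{2 k}{3}$ ($R{\left(k \right)} = k \frac{1}{3} - k = \frac{k}{3} - k = - \frac{2 k}{3}$)
$D{\left(b \right)} = \frac{b}{3 \left(b + \sqrt{-4 + b}\right)}$ ($D{\left(b \right)} = \frac{b - \frac{2 b}{3}}{b + \sqrt{-4 + b}} = \frac{\frac{1}{3} b}{b + \sqrt{-4 + b}} = \frac{b}{3 \left(b + \sqrt{-4 + b}\right)}$)
$\left(-86 + D{\left(22 \right)}\right) \left(\frac{82}{-92} - \frac{96}{175}\right) = \left(-86 + \frac{1}{3} \cdot 22 \frac{1}{22 + \sqrt{-4 + 22}}\right) \left(\frac{82}{-92} - \frac{96}{175}\right) = \left(-86 + \frac{1}{3} \cdot 22 \frac{1}{22 + \sqrt{18}}\right) \left(82 \left(- \frac{1}{92}\right) - \frac{96}{175}\right) = \left(-86 + \frac{1}{3} \cdot 22 \frac{1}{22 + 3 \sqrt{2}}\right) \left(- \frac{41}{46} - \frac{96}{175}\right) = \left(-86 + \frac{22}{3 \left(22 + 3 \sqrt{2}\right)}\right) \left(- \frac{11591}{8050}\right) = \frac{498413}{4025} - \frac{127501}{12075 \left(22 + 3 \sqrt{2}\right)}$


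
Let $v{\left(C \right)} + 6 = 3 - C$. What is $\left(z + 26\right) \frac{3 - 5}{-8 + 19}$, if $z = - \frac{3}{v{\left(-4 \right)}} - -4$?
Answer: $- \frac{54}{11} \approx -4.9091$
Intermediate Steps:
$v{\left(C \right)} = -3 - C$ ($v{\left(C \right)} = -6 - \left(-3 + C\right) = -3 - C$)
$z = 1$ ($z = - \frac{3}{-3 - -4} - -4 = - \frac{3}{-3 + 4} + 4 = - \frac{3}{1} + 4 = \left(-3\right) 1 + 4 = -3 + 4 = 1$)
$\left(z + 26\right) \frac{3 - 5}{-8 + 19} = \left(1 + 26\right) \frac{3 - 5}{-8 + 19} = 27 \left(- \frac{2}{11}\right) = - \frac{54}{11}$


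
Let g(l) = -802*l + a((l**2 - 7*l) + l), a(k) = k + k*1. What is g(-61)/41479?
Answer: 57096/41479 ≈ 1.3765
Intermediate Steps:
a(k) = 2*k (a(k) = k + k = 2*k)
g(l) = -814*l + 2*l**2 (g(l) = -802*l + 2*((l**2 - 7*l) + l) = -802*l + 2*(l**2 - 6*l) = -802*l + (-12*l + 2*l**2) = -814*l + 2*l**2)
g(-61)/41479 = (2*(-61)*(-407 - 61))/41479 = (2*(-61)*(-468))*(1/41479) = 57096*(1/41479) = 57096/41479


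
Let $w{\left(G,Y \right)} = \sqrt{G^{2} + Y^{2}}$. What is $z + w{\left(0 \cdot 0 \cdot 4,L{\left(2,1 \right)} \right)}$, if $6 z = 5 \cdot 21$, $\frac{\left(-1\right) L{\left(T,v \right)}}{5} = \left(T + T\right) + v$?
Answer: $\frac{85}{2} \approx 42.5$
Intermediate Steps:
$L{\left(T,v \right)} = - 10 T - 5 v$ ($L{\left(T,v \right)} = - 5 \left(\left(T + T\right) + v\right) = - 5 \left(2 T + v\right) = - 5 \left(v + 2 T\right) = - 10 T - 5 v$)
$z = \frac{35}{2}$ ($z = \frac{5 \cdot 21}{6} = \frac{1}{6} \cdot 105 = \frac{35}{2} \approx 17.5$)
$z + w{\left(0 \cdot 0 \cdot 4,L{\left(2,1 \right)} \right)} = \frac{35}{2} + \sqrt{\left(0 \cdot 0 \cdot 4\right)^{2} + \left(\left(-10\right) 2 - 5\right)^{2}} = \frac{35}{2} + \sqrt{\left(0 \cdot 4\right)^{2} + \left(-20 - 5\right)^{2}} = \frac{35}{2} + \sqrt{0^{2} + \left(-25\right)^{2}} = \frac{35}{2} + \sqrt{0 + 625} = \frac{35}{2} + \sqrt{625} = \frac{35}{2} + 25 = \frac{85}{2}$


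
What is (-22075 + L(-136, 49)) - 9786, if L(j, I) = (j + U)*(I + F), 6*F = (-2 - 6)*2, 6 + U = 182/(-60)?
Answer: -3472279/90 ≈ -38581.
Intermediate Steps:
U = -271/30 (U = -6 + 182/(-60) = -6 + 182*(-1/60) = -6 - 91/30 = -271/30 ≈ -9.0333)
F = -8/3 (F = ((-2 - 6)*2)/6 = (-8*2)/6 = (⅙)*(-16) = -8/3 ≈ -2.6667)
L(j, I) = (-271/30 + j)*(-8/3 + I) (L(j, I) = (j - 271/30)*(I - 8/3) = (-271/30 + j)*(-8/3 + I))
(-22075 + L(-136, 49)) - 9786 = (-22075 + (1084/45 - 271/30*49 - 8/3*(-136) + 49*(-136))) - 9786 = (-22075 + (1084/45 - 13279/30 + 1088/3 - 6664)) - 9786 = (-22075 - 604789/90) - 9786 = -2591539/90 - 9786 = -3472279/90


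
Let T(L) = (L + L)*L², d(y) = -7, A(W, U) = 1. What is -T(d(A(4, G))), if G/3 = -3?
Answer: 686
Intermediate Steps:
G = -9 (G = 3*(-3) = -9)
T(L) = 2*L³ (T(L) = (2*L)*L² = 2*L³)
-T(d(A(4, G))) = -2*(-7)³ = -2*(-343) = -1*(-686) = 686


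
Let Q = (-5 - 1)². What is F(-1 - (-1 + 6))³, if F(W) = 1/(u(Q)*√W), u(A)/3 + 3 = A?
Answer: I*√6/34930764 ≈ 7.0124e-8*I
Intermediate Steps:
Q = 36 (Q = (-6)² = 36)
u(A) = -9 + 3*A
F(W) = 1/(99*√W) (F(W) = 1/((-9 + 3*36)*√W) = 1/((-9 + 108)*√W) = 1/(99*√W))
F(-1 - (-1 + 6))³ = (1/(99*√(-1 - (-1 + 6))))³ = (1/(99*√(-1 - 1*5)))³ = (1/(99*√(-1 - 5)))³ = (1/(99*√(-6)))³ = ((-I*√6/6)/99)³ = (-I*√6/594)³ = I*√6/34930764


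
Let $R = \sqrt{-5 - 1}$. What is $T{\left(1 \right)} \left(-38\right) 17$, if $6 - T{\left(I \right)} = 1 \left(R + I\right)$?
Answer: $-3230 + 646 i \sqrt{6} \approx -3230.0 + 1582.4 i$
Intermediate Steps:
$R = i \sqrt{6}$ ($R = \sqrt{-6} = i \sqrt{6} \approx 2.4495 i$)
$T{\left(I \right)} = 6 - I - i \sqrt{6}$ ($T{\left(I \right)} = 6 - 1 \left(i \sqrt{6} + I\right) = 6 - 1 \left(I + i \sqrt{6}\right) = 6 - \left(I + i \sqrt{6}\right) = 6 - I - i \sqrt{6}$)
$T{\left(1 \right)} \left(-38\right) 17 = \left(6 - 1 - i \sqrt{6}\right) \left(-38\right) 17 = \left(5 - i \sqrt{6}\right) \left(-38\right) 17 = \left(-190 + 38 i \sqrt{6}\right) 17 = -3230 + 646 i \sqrt{6}$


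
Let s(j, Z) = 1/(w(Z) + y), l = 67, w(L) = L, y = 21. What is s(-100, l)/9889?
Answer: 1/870232 ≈ 1.1491e-6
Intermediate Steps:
s(j, Z) = 1/(21 + Z) (s(j, Z) = 1/(Z + 21) = 1/(21 + Z))
s(-100, l)/9889 = 1/((21 + 67)*9889) = (1/9889)/88 = (1/88)*(1/9889) = 1/870232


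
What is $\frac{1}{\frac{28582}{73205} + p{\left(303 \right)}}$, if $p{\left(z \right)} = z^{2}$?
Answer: $\frac{73205}{6720906427} \approx 1.0892 \cdot 10^{-5}$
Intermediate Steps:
$\frac{1}{\frac{28582}{73205} + p{\left(303 \right)}} = \frac{1}{\frac{28582}{73205} + 303^{2}} = \frac{1}{28582 \cdot \frac{1}{73205} + 91809} = \frac{1}{\frac{28582}{73205} + 91809} = \frac{1}{\frac{6720906427}{73205}} = \frac{73205}{6720906427}$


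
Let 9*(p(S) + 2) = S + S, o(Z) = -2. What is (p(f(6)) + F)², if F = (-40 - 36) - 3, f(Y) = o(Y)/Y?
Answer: 4791721/729 ≈ 6573.0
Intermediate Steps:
f(Y) = -2/Y
p(S) = -2 + 2*S/9 (p(S) = -2 + (S + S)/9 = -2 + (2*S)/9 = -2 + 2*S/9)
F = -79 (F = -76 - 3 = -79)
(p(f(6)) + F)² = ((-2 + 2*(-2/6)/9) - 79)² = ((-2 + 2*(-2*⅙)/9) - 79)² = ((-2 + (2/9)*(-⅓)) - 79)² = ((-2 - 2/27) - 79)² = (-56/27 - 79)² = (-2189/27)² = 4791721/729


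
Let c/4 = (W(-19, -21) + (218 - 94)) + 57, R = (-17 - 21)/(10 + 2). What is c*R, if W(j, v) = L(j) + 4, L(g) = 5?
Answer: -7220/3 ≈ -2406.7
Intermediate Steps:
R = -19/6 (R = -38/12 = -38*1/12 = -19/6 ≈ -3.1667)
W(j, v) = 9 (W(j, v) = 5 + 4 = 9)
c = 760 (c = 4*((9 + (218 - 94)) + 57) = 4*((9 + 124) + 57) = 4*(133 + 57) = 4*190 = 760)
c*R = 760*(-19/6) = -7220/3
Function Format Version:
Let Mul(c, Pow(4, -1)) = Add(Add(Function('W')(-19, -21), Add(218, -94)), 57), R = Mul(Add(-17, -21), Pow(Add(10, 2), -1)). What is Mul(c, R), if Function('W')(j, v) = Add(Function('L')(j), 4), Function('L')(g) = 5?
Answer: Rational(-7220, 3) ≈ -2406.7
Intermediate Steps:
R = Rational(-19, 6) (R = Mul(-38, Pow(12, -1)) = Mul(-38, Rational(1, 12)) = Rational(-19, 6) ≈ -3.1667)
Function('W')(j, v) = 9 (Function('W')(j, v) = Add(5, 4) = 9)
c = 760 (c = Mul(4, Add(Add(9, Add(218, -94)), 57)) = Mul(4, Add(Add(9, 124), 57)) = Mul(4, Add(133, 57)) = Mul(4, 190) = 760)
Mul(c, R) = Mul(760, Rational(-19, 6)) = Rational(-7220, 3)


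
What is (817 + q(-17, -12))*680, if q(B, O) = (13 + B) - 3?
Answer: 550800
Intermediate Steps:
q(B, O) = 10 + B
(817 + q(-17, -12))*680 = (817 + (10 - 17))*680 = (817 - 7)*680 = 810*680 = 550800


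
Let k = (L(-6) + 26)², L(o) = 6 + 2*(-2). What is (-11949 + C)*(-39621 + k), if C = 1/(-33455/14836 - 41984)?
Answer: 289068787411391459/622908079 ≈ 4.6406e+8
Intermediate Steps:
C = -14836/622908079 (C = 1/(-33455*1/14836 - 41984) = 1/(-33455/14836 - 41984) = 1/(-622908079/14836) = -14836/622908079 ≈ -2.3817e-5)
L(o) = 2 (L(o) = 6 - 4 = 2)
k = 784 (k = (2 + 26)² = 28² = 784)
(-11949 + C)*(-39621 + k) = (-11949 - 14836/622908079)*(-39621 + 784) = -7443128650807/622908079*(-38837) = 289068787411391459/622908079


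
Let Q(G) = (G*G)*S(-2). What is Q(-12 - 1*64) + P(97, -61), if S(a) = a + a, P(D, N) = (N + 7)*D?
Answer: -28342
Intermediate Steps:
P(D, N) = D*(7 + N) (P(D, N) = (7 + N)*D = D*(7 + N))
S(a) = 2*a
Q(G) = -4*G**2 (Q(G) = (G*G)*(2*(-2)) = G**2*(-4) = -4*G**2)
Q(-12 - 1*64) + P(97, -61) = -4*(-12 - 1*64)**2 + 97*(7 - 61) = -4*(-12 - 64)**2 + 97*(-54) = -4*(-76)**2 - 5238 = -4*5776 - 5238 = -23104 - 5238 = -28342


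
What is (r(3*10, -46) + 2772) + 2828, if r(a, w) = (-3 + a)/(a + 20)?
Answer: 280027/50 ≈ 5600.5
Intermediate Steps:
r(a, w) = (-3 + a)/(20 + a)
(r(3*10, -46) + 2772) + 2828 = ((-3 + 3*10)/(20 + 3*10) + 2772) + 2828 = ((-3 + 30)/(20 + 30) + 2772) + 2828 = (27/50 + 2772) + 2828 = 138627/50 + 2828 = 280027/50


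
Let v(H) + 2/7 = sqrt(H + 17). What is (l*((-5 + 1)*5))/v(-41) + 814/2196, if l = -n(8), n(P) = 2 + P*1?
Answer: (-768193*I + 2849*sqrt(6))/(1098*(I + 7*sqrt(6))) ≈ -2.0022 - 40.686*I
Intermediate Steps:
n(P) = 2 + P
l = -10 (l = -(2 + 8) = -1*10 = -10)
v(H) = -2/7 + sqrt(17 + H) (v(H) = -2/7 + sqrt(H + 17) = -2/7 + sqrt(17 + H))
(l*((-5 + 1)*5))/v(-41) + 814/2196 = (-10*(-5 + 1)*5)/(-2/7 + sqrt(17 - 41)) + 814/2196 = (-(-40)*5)/(-2/7 + sqrt(-24)) + 814*(1/2196) = (-10*(-20))/(-2/7 + 2*I*sqrt(6)) + 407/1098 = 200/(-2/7 + 2*I*sqrt(6)) + 407/1098 = 407/1098 + 200/(-2/7 + 2*I*sqrt(6))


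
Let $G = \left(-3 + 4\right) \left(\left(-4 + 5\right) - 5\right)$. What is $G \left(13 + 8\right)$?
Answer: $-84$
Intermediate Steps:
$G = -4$ ($G = 1 \left(1 - 5\right) = 1 \left(-4\right) = -4$)
$G \left(13 + 8\right) = - 4 \left(13 + 8\right) = \left(-4\right) 21 = -84$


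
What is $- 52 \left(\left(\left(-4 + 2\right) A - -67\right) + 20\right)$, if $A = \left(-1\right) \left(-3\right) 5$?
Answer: $-2964$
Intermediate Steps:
$A = 15$ ($A = 3 \cdot 5 = 15$)
$- 52 \left(\left(\left(-4 + 2\right) A - -67\right) + 20\right) = - 52 \left(\left(\left(-4 + 2\right) 15 - -67\right) + 20\right) = - 52 \left(\left(\left(-2\right) 15 + 67\right) + 20\right) = - 52 \left(\left(-30 + 67\right) + 20\right) = - 52 \left(37 + 20\right) = \left(-52\right) 57 = -2964$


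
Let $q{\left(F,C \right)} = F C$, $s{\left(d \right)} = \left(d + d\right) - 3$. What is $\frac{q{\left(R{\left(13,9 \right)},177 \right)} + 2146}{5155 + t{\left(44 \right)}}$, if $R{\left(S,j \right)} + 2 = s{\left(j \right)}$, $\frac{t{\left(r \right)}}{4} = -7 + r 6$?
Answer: $\frac{4447}{6183} \approx 0.71923$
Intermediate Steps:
$t{\left(r \right)} = -28 + 24 r$ ($t{\left(r \right)} = 4 \left(-7 + r 6\right) = 4 \left(-7 + 6 r\right) = -28 + 24 r$)
$s{\left(d \right)} = -3 + 2 d$ ($s{\left(d \right)} = 2 d - 3 = -3 + 2 d$)
$R{\left(S,j \right)} = -5 + 2 j$ ($R{\left(S,j \right)} = -2 + \left(-3 + 2 j\right) = -5 + 2 j$)
$q{\left(F,C \right)} = C F$
$\frac{q{\left(R{\left(13,9 \right)},177 \right)} + 2146}{5155 + t{\left(44 \right)}} = \frac{177 \left(-5 + 2 \cdot 9\right) + 2146}{5155 + \left(-28 + 24 \cdot 44\right)} = \frac{177 \left(-5 + 18\right) + 2146}{5155 + \left(-28 + 1056\right)} = \frac{177 \cdot 13 + 2146}{5155 + 1028} = \frac{2301 + 2146}{6183} = 4447 \cdot \frac{1}{6183} = \frac{4447}{6183}$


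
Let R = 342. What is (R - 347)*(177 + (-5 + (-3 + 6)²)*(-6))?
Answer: -765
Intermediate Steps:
(R - 347)*(177 + (-5 + (-3 + 6)²)*(-6)) = (342 - 347)*(177 + (-5 + (-3 + 6)²)*(-6)) = -5*(177 + (-5 + 3²)*(-6)) = -5*(177 + (-5 + 9)*(-6)) = -5*(177 + 4*(-6)) = -5*(177 - 24) = -5*153 = -765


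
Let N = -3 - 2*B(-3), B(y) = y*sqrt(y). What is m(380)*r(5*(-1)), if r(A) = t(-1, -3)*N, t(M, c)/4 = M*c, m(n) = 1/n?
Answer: -9/95 + 18*I*sqrt(3)/95 ≈ -0.094737 + 0.32818*I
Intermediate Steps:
B(y) = y**(3/2)
N = -3 + 6*I*sqrt(3) (N = -3 - (-6)*I*sqrt(3) = -3 + 6*I*sqrt(3) ≈ -3.0 + 10.392*I)
t(M, c) = 4*M*c (t(M, c) = 4*(M*c) = 4*M*c)
r(A) = -36 + 72*I*sqrt(3) (r(A) = (4*(-1)*(-3))*(-3 + 6*I*sqrt(3)) = 12*(-3 + 6*I*sqrt(3)) = -36 + 72*I*sqrt(3))
m(380)*r(5*(-1)) = (-36 + 72*I*sqrt(3))/380 = -9/95 + 18*I*sqrt(3)/95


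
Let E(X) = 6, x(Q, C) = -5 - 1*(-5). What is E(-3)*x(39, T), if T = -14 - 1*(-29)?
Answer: 0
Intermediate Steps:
T = 15 (T = -14 + 29 = 15)
x(Q, C) = 0 (x(Q, C) = -5 + 5 = 0)
E(-3)*x(39, T) = 6*0 = 0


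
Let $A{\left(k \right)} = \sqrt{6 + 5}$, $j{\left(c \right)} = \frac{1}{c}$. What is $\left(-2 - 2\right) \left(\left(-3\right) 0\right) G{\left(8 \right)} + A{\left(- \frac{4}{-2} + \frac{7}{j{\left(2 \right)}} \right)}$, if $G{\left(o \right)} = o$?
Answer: $\sqrt{11} \approx 3.3166$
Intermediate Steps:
$A{\left(k \right)} = \sqrt{11}$
$\left(-2 - 2\right) \left(\left(-3\right) 0\right) G{\left(8 \right)} + A{\left(- \frac{4}{-2} + \frac{7}{j{\left(2 \right)}} \right)} = \left(-2 - 2\right) \left(\left(-3\right) 0\right) 8 + \sqrt{11} = \left(-4\right) 0 \cdot 8 + \sqrt{11} = 0 \cdot 8 + \sqrt{11} = 0 + \sqrt{11} = \sqrt{11}$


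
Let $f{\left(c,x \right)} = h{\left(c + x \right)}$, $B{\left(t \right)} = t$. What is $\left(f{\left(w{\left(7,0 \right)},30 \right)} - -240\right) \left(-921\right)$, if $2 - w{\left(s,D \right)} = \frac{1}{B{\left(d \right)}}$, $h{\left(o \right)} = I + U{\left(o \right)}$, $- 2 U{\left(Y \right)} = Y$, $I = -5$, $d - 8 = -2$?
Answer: $- \frac{807103}{4} \approx -2.0178 \cdot 10^{5}$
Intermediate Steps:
$d = 6$ ($d = 8 - 2 = 6$)
$U{\left(Y \right)} = - \frac{Y}{2}$
$h{\left(o \right)} = -5 - \frac{o}{2}$
$w{\left(s,D \right)} = \frac{11}{6}$ ($w{\left(s,D \right)} = 2 - \frac{1}{6} = \frac{11}{6}$)
$f{\left(c,x \right)} = -5 - \frac{c}{2} - \frac{x}{2}$ ($f{\left(c,x \right)} = -5 - \frac{c + x}{2} = -5 - \left(\frac{c}{2} + \frac{x}{2}\right) = -5 - \frac{c}{2} - \frac{x}{2}$)
$\left(f{\left(w{\left(7,0 \right)},30 \right)} - -240\right) \left(-921\right) = \left(\left(-5 - \frac{11}{12} - 15\right) - -240\right) \left(-921\right) = \left(\left(-5 - \frac{11}{12} - 15\right) + 240\right) \left(-921\right) = \left(- \frac{251}{12} + 240\right) \left(-921\right) = \frac{2629}{12} \left(-921\right) = - \frac{807103}{4}$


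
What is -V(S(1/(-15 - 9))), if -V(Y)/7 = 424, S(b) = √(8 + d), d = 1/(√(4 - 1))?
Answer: 2968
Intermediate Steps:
d = √3/3 (d = 1/(√3) = √3/3 ≈ 0.57735)
S(b) = √(8 + √3/3)
V(Y) = -2968 (V(Y) = -7*424 = -2968)
-V(S(1/(-15 - 9))) = -1*(-2968) = 2968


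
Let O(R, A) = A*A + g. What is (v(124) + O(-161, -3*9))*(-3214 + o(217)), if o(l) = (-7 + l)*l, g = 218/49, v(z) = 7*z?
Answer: 3323717676/49 ≈ 6.7831e+7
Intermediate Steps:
g = 218/49 (g = 218*(1/49) = 218/49 ≈ 4.4490)
O(R, A) = 218/49 + A**2 (O(R, A) = A*A + 218/49 = A**2 + 218/49 = 218/49 + A**2)
o(l) = l*(-7 + l)
(v(124) + O(-161, -3*9))*(-3214 + o(217)) = (7*124 + (218/49 + (-3*9)**2))*(-3214 + 217*(-7 + 217)) = (868 + (218/49 + (-27)**2))*(-3214 + 217*210) = (868 + (218/49 + 729))*(-3214 + 45570) = (868 + 35939/49)*42356 = (78471/49)*42356 = 3323717676/49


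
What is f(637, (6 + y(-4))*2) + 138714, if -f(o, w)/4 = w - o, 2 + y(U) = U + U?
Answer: 141294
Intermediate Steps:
y(U) = -2 + 2*U (y(U) = -2 + (U + U) = -2 + 2*U)
f(o, w) = -4*w + 4*o (f(o, w) = -4*(w - o) = -4*w + 4*o)
f(637, (6 + y(-4))*2) + 138714 = (-4*(6 + (-2 + 2*(-4)))*2 + 4*637) + 138714 = (-4*(6 + (-2 - 8))*2 + 2548) + 138714 = (-4*(6 - 10)*2 + 2548) + 138714 = (-(-16)*2 + 2548) + 138714 = (-4*(-8) + 2548) + 138714 = (32 + 2548) + 138714 = 2580 + 138714 = 141294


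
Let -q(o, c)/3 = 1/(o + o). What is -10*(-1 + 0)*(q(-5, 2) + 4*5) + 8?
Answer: 211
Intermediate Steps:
q(o, c) = -3/(2*o) (q(o, c) = -3/(o + o) = -3*1/(2*o) = -3/(2*o))
-10*(-1 + 0)*(q(-5, 2) + 4*5) + 8 = -10*(-1 + 0)*(-3/2/(-5) + 4*5) + 8 = -10*(-(-3/2*(-1/5) + 20)) + 8 = -10*(-(3/10 + 20)) + 8 = -10*(-1*203/10) + 8 = -10*(-203)/10 + 8 = -5*(-203/5) + 8 = 203 + 8 = 211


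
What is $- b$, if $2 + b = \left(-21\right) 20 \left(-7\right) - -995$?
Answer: $-3933$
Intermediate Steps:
$b = 3933$ ($b = -2 - \left(-995 - \left(-21\right) 20 \left(-7\right)\right) = -2 + \left(\left(-420\right) \left(-7\right) + 995\right) = -2 + \left(2940 + 995\right) = -2 + 3935 = 3933$)
$- b = \left(-1\right) 3933 = -3933$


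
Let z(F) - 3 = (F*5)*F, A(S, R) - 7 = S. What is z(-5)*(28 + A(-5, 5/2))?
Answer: 3840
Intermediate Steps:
A(S, R) = 7 + S
z(F) = 3 + 5*F² (z(F) = 3 + (F*5)*F = 3 + (5*F)*F = 3 + 5*F²)
z(-5)*(28 + A(-5, 5/2)) = (3 + 5*(-5)²)*(28 + (7 - 5)) = (3 + 5*25)*(28 + 2) = (3 + 125)*30 = 128*30 = 3840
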